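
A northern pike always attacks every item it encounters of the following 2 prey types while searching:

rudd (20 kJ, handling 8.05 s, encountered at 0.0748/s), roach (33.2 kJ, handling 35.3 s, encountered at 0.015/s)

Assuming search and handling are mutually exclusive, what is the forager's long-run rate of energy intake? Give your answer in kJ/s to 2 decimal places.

0.94 kJ/s

R = (0.0748×20 + 0.015×33.2) / (1 + 0.0748×8.05 + 0.015×35.3) = 1.994/2.132 = 0.9354 kJ/s.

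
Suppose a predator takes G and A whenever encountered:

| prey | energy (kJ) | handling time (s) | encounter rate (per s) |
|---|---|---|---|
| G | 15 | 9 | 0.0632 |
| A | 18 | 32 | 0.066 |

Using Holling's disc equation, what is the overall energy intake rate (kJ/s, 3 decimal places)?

0.580 kJ/s

R = Σλ_iE_i / (1 + Σλ_ih_i)
Numerator: 0.0632×15 + 0.066×18 = 2.136
Denominator: 1 + 0.0632×9 + 0.066×32 = 3.681
R = 2.136/3.681 = 0.5803 kJ/s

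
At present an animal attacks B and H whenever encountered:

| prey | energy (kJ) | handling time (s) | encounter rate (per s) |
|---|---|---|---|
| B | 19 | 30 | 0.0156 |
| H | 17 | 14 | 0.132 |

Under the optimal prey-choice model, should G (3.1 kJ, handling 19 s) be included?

Current rate: (0.0156×19 + 0.132×17)/(1 + 0.0156×30 + 0.132×14) = 0.7661 kJ/s.
Profitability of G: 3.1/19 = 0.1632 kJ/s.
Since 0.1632 < R, time spent handling G is better spent searching.

No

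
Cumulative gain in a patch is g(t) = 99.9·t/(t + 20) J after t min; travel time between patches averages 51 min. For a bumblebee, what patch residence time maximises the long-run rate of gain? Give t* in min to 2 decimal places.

31.94 min

Optimal t* satisfies g'(t*) = g(t*)/(T + t*).
g'(t) = 99.9·20/(t + 20)². Setting 99.9·20/(t+20)² = 99.9t/[(t+20)(51+t)] gives 20(51+t) = t(t+20), so t² = 20×51 = 1020.
t* = √1020 = 31.94 min.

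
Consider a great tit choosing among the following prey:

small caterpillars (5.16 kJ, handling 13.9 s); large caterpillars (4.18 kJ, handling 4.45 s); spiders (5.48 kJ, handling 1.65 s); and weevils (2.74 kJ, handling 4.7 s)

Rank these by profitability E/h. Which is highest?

spiders

Profitability E/h (kJ/s): small caterpillars = 5.16/13.9 = 0.371, large caterpillars = 4.18/4.45 = 0.939, spiders = 5.48/1.65 = 3.32, weevils = 2.74/4.7 = 0.583.
Ranked: spiders > large caterpillars > weevils > small caterpillars.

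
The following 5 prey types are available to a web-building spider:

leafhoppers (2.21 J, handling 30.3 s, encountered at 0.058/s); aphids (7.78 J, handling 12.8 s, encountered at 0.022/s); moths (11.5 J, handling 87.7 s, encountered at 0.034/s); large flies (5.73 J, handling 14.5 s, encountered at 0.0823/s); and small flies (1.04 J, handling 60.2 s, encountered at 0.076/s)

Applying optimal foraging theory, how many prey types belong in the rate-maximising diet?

Rank by E/h (J/s): aphids 0.608, large flies 0.395, moths 0.131, leafhoppers 0.0729, small flies 0.0173. Include each in turn until the next type's E/h falls below the running intake rate.
Rate on top 1: 0.1336. large flies: 0.395 > 0.1336 → include.
Rate on top 2: 0.2597. moths: 0.131 < 0.2597 → exclude; stop.
Optimal diet: aphids, large flies — 2 of 5 types.

2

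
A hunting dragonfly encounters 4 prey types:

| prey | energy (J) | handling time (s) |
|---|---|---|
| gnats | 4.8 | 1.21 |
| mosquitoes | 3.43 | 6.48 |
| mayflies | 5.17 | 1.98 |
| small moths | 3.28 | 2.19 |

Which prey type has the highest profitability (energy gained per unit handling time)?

gnats

Profitability E/h (J/s): gnats = 4.8/1.21 = 3.97, mosquitoes = 3.43/6.48 = 0.529, mayflies = 5.17/1.98 = 2.61, small moths = 3.28/2.19 = 1.5.
Ranked: gnats > mayflies > small moths > mosquitoes.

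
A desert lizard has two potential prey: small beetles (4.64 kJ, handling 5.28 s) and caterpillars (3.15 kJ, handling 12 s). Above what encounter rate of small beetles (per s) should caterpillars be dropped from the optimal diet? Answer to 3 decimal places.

0.081 per s

At the threshold, the rate on small beetles alone equals the profitability of caterpillars: λ·4.64/(1 + λ·5.28) = 3.15/12 = 0.2625.
Rearranging, λ(4.64 − 0.2625×5.28) = 0.2625, so λ = 0.2625/3.254 = 0.08067 per s.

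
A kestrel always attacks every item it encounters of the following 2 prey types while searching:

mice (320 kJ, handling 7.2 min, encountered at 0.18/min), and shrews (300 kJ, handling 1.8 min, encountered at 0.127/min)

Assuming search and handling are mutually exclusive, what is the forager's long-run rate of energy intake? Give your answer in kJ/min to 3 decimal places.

Energy encountered per unit search time: 0.18×320 + 0.127×300 = 95.7 kJ/min.
Handling time per unit search time: 0.18×7.2 + 0.127×1.8 = 1.525.
Rate = 95.7/(1 + 1.525) = 37.91 kJ/min.

37.907 kJ/min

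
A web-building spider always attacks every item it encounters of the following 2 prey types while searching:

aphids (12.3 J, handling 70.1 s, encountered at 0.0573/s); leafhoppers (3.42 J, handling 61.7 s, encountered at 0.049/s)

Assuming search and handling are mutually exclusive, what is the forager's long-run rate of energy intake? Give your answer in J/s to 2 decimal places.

0.11 J/s

R = Σλ_iE_i / (1 + Σλ_ih_i)
Numerator: 0.0573×12.3 + 0.049×3.42 = 0.8724
Denominator: 1 + 0.0573×70.1 + 0.049×61.7 = 8.04
R = 0.8724/8.04 = 0.1085 J/s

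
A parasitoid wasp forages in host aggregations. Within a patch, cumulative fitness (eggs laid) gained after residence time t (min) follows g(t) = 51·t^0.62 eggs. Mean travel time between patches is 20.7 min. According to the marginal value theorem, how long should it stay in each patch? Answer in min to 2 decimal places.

By the marginal value theorem, leave when the instantaneous gain rate g'(t) equals the habitat-wide average g(t)/(T + t).
g'(t) = 0.62·51·t^-0.38. Setting 0.62·51·t^-0.38 = 51·t^0.62/(20.7+t) gives 0.62(20.7+t) = t, so 0.38·t = 0.62×20.7.
t* = 0.62×20.7/0.38 = 33.77 min.

33.77 min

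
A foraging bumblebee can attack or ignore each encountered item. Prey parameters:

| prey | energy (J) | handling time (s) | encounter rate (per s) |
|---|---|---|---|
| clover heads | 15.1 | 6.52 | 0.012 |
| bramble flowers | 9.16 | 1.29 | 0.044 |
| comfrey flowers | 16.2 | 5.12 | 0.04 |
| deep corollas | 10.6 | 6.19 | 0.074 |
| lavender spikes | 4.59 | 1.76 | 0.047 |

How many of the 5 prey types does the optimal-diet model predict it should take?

Rank by E/h (J/s): bramble flowers 7.1, comfrey flowers 3.16, lavender spikes 2.61, clover heads 2.32, deep corollas 1.71. Include each in turn until the next type's E/h falls below the running intake rate.
Rate on top 1: 0.3814. comfrey flowers: 3.16 > 0.3814 → include.
Rate on top 2: 0.8331. lavender spikes: 2.61 > 0.8331 → include.
Rate on top 3: 0.9423. clover heads: 2.32 > 0.9423 → include.
Rate on top 4: 1.018. deep corollas: 1.71 > 1.018 → include.
Optimal diet: bramble flowers, comfrey flowers, lavender spikes, clover heads, deep corollas — 5 of 5 types.

5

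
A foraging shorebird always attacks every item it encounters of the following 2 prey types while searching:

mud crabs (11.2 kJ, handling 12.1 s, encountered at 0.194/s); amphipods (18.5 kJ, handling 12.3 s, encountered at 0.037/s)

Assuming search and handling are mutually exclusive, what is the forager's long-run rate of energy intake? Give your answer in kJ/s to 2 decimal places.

0.75 kJ/s

R = Σλ_iE_i / (1 + Σλ_ih_i)
Numerator: 0.194×11.2 + 0.037×18.5 = 2.857
Denominator: 1 + 0.194×12.1 + 0.037×12.3 = 3.802
R = 2.857/3.802 = 0.7514 kJ/s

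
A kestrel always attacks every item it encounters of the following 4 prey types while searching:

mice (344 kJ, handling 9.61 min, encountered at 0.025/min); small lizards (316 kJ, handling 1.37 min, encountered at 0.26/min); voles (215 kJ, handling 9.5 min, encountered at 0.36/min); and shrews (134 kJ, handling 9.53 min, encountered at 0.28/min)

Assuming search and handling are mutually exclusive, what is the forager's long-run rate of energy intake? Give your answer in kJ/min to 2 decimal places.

Energy encountered per unit search time: 0.025×344 + 0.26×316 + 0.36×215 + 0.28×134 = 205.7 kJ/min.
Handling time per unit search time: 0.025×9.61 + 0.26×1.37 + 0.36×9.5 + 0.28×9.53 = 6.685.
Rate = 205.7/(1 + 6.685) = 26.76 kJ/min.

26.76 kJ/min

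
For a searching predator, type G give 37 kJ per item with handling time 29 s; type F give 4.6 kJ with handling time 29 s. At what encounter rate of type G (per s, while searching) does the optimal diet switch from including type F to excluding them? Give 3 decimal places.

0.005 per s

At the threshold, the rate on type G alone equals the profitability of type F: λ·37/(1 + λ·29) = 4.6/29 = 0.1586.
Rearranging, λ(37 − 0.1586×29) = 0.1586, so λ = 0.1586/32.4 = 0.004896 per s.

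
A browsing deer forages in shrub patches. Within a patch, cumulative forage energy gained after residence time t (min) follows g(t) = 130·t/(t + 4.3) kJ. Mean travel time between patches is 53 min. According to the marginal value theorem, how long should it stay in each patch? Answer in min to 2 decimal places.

Optimal t* satisfies g'(t*) = g(t*)/(T + t*).
g'(t) = 130·4.3/(t + 4.3)². Setting 130·4.3/(t+4.3)² = 130t/[(t+4.3)(53+t)] gives 4.3(53+t) = t(t+4.3), so t² = 4.3×53 = 227.9.
t* = √227.9 = 15.1 min.

15.10 min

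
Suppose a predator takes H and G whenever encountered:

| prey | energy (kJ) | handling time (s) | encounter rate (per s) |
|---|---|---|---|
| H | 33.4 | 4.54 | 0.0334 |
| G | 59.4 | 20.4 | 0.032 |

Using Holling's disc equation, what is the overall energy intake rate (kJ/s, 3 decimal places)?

1.672 kJ/s

R = (0.0334×33.4 + 0.032×59.4) / (1 + 0.0334×4.54 + 0.032×20.4) = 3.016/1.804 = 1.672 kJ/s.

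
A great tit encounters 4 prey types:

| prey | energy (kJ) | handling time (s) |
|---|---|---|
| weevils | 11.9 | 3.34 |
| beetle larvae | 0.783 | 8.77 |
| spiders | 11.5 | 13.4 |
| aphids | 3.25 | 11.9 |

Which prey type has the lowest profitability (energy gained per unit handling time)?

Profitability E/h (kJ/s): weevils = 11.9/3.34 = 3.56, beetle larvae = 0.783/8.77 = 0.0893, spiders = 11.5/13.4 = 0.858, aphids = 3.25/11.9 = 0.273.
Ranked: weevils > spiders > aphids > beetle larvae.

beetle larvae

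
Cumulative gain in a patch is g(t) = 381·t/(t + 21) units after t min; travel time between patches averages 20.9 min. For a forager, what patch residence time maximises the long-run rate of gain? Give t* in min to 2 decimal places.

20.95 min

By the marginal value theorem, leave when the instantaneous gain rate g'(t) equals the habitat-wide average g(t)/(T + t).
g'(t) = 381·21/(t + 21)². Setting 381·21/(t+21)² = 381t/[(t+21)(20.9+t)] gives 21(20.9+t) = t(t+21), so t² = 21×20.9 = 438.9.
t* = √438.9 = 20.95 min.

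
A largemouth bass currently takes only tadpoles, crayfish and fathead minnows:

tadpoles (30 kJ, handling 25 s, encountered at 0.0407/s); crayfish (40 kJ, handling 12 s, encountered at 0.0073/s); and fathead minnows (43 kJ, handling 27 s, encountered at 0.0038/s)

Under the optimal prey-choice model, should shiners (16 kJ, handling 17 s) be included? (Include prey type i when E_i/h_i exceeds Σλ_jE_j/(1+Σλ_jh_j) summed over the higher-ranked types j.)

On tadpoles, crayfish and fathead minnows alone, R = ΣλE/(1+Σλh) = 1.676/2.208 = 0.7593 kJ/s.
shiners: E/h = 16/17 = 0.9412 kJ/s.
0.9412 > 0.7593, so adding shiners raises the average — include it.

Yes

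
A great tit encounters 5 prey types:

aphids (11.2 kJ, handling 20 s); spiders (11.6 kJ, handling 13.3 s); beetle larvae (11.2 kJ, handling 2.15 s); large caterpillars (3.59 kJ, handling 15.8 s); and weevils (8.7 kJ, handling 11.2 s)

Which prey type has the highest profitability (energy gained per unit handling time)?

In descending order of E/h:
beetle larvae: 11.2/2.15 = 5.21 kJ/s
spiders: 11.6/13.3 = 0.872 kJ/s
weevils: 8.7/11.2 = 0.777 kJ/s
aphids: 11.2/20 = 0.56 kJ/s
large caterpillars: 3.59/15.8 = 0.227 kJ/s

beetle larvae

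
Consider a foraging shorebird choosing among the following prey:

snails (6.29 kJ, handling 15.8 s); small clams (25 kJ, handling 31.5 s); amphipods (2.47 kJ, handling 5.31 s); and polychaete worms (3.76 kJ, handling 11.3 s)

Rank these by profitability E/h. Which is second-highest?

amphipods

In descending order of E/h:
small clams: 25/31.5 = 0.794 kJ/s
amphipods: 2.47/5.31 = 0.465 kJ/s
snails: 6.29/15.8 = 0.398 kJ/s
polychaete worms: 3.76/11.3 = 0.333 kJ/s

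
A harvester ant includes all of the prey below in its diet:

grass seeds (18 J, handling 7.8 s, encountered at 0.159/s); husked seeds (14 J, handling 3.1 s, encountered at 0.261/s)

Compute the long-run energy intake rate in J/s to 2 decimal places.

2.14 J/s

R = Σλ_iE_i / (1 + Σλ_ih_i)
Numerator: 0.159×18 + 0.261×14 = 6.516
Denominator: 1 + 0.159×7.8 + 0.261×3.1 = 3.049
R = 6.516/3.049 = 2.137 J/s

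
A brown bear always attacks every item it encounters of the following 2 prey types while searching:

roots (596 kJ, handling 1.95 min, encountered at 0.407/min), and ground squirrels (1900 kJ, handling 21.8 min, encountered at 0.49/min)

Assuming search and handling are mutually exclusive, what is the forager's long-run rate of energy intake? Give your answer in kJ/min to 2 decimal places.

Energy encountered per unit search time: 0.407×596 + 0.49×1900 = 1174 kJ/min.
Handling time per unit search time: 0.407×1.95 + 0.49×21.8 = 11.48.
Rate = 1174/(1 + 11.48) = 94.07 kJ/min.

94.07 kJ/min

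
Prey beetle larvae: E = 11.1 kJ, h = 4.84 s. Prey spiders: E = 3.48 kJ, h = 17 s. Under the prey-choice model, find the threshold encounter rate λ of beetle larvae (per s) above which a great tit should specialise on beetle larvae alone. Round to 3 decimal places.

0.020 per s

The zero-one rule: include spiders iff E₂/h₂ > λE₁/(1+λh₁). Equality gives the switch point.
λE₁h₂ = E₂ + λE₂h₁ ⇒ λ = E₂/(E₁h₂ − E₂h₁) = 3.48/(188.7 − 16.84) = 0.02025 per s.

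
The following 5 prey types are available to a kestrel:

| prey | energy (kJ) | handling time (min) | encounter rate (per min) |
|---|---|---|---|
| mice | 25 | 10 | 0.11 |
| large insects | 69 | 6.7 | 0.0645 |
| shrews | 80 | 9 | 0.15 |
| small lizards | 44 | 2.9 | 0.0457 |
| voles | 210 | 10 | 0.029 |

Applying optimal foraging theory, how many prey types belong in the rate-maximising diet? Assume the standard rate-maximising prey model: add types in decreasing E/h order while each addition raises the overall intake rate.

4

Rank by E/h (kJ/min): voles 21, small lizards 15.2, large insects 10.3, shrews 8.89, mice 2.5. Include each in turn until the next type's E/h falls below the running intake rate.
Rate on top 1: 4.721. small lizards: 15.2 > 4.721 → include.
Rate on top 2: 5.695. large insects: 10.3 > 5.695 → include.
Rate on top 3: 6.767. shrews: 8.89 > 6.767 → include.
Rate on top 4: 7.661. mice: 2.5 < 7.661 → exclude; stop.
Optimal diet: voles, small lizards, large insects, shrews — 4 of 5 types.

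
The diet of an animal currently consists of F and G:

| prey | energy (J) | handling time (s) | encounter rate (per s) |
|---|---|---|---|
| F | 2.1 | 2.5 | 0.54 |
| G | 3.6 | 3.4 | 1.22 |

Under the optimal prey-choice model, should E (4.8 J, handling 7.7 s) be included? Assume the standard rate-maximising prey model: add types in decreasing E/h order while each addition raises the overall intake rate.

No

Current rate: (0.54×2.1 + 1.22×3.6)/(1 + 0.54×2.5 + 1.22×3.4) = 0.8504 J/s.
Profitability of E: 4.8/7.7 = 0.6234 J/s.
0.6234 < 0.8504, so adding E would lower the average — exclude it.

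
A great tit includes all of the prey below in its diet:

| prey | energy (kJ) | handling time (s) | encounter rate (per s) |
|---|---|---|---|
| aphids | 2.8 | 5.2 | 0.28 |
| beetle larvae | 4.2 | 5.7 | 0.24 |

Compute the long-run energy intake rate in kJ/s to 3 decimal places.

R = Σλ_iE_i / (1 + Σλ_ih_i)
Numerator: 0.28×2.8 + 0.24×4.2 = 1.792
Denominator: 1 + 0.28×5.2 + 0.24×5.7 = 3.824
R = 1.792/3.824 = 0.4686 kJ/s

0.469 kJ/s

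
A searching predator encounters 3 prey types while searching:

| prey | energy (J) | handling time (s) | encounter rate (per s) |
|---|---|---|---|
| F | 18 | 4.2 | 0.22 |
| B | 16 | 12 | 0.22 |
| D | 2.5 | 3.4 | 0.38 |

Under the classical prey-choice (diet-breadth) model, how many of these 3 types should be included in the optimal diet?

1

Rank by E/h (J/s): F 4.29, B 1.33, D 0.735. Include each in turn until the next type's E/h falls below the running intake rate.
Rate on top 1: 2.058. B: 1.33 < 2.058 → exclude; stop.
Optimal diet: F — 1 of 3 types.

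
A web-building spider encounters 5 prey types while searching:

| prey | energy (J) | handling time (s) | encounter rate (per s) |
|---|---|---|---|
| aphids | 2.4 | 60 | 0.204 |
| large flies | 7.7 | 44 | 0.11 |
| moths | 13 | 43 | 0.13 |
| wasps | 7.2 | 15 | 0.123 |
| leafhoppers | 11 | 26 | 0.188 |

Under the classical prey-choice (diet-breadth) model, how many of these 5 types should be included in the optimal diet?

Rank by E/h (J/s): wasps 0.48, leafhoppers 0.423, moths 0.302, large flies 0.175, aphids 0.04. Include each in turn until the next type's E/h falls below the running intake rate.
Rate on top 1: 0.3113. leafhoppers: 0.423 > 0.3113 → include.
Rate on top 2: 0.3819. moths: 0.302 < 0.3819 → exclude; stop.
Optimal diet: wasps, leafhoppers — 2 of 5 types.

2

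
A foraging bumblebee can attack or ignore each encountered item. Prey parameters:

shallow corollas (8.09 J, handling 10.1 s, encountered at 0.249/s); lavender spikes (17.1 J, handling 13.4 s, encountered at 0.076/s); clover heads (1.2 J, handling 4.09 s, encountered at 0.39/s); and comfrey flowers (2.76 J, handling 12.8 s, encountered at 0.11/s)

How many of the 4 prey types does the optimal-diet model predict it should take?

E/h in descending order: lavender spikes 1.28, shallow corollas 0.801, clover heads 0.293, comfrey flowers 0.216 J/s. The optimal diet is the largest prefix of this list for which every included type satisfies E_i/h_i > R on the types above it.
Rate on top 1: 0.6439. shallow corollas: 0.801 > 0.6439 → include.
Rate on top 2: 0.731. clover heads: 0.293 < 0.731 → exclude; stop.
Optimal diet: lavender spikes, shallow corollas — 2 of 4 types.

2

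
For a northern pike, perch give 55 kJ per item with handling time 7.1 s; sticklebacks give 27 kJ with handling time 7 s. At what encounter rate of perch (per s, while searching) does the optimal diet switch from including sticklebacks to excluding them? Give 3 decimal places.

0.140 per s

Drop sticklebacks once their profitability E₂/h₂ falls below the rate achievable on perch alone: E₂/h₂ = λE₁/(1 + λh₁).
Solve for λ: λE₁h₂ = E₂(1 + λh₁) → λ(E₁h₂ − E₂h₁) = E₂ → λ = E₂/(E₁h₂ − E₂h₁).
λ = 27/(55×7 − 27×7.1) = 27/193.3 = 0.1397 per s.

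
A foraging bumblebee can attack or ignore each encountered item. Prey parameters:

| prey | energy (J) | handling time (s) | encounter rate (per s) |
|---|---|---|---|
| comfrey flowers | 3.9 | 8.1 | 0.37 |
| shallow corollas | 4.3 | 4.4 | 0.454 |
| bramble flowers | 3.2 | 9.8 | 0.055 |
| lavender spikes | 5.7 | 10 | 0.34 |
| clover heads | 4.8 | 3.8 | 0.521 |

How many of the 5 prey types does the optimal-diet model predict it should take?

2

E/h in descending order: clover heads 1.26, shallow corollas 0.977, lavender spikes 0.57, comfrey flowers 0.481, bramble flowers 0.327 J/s. The optimal diet is the largest prefix of this list for which every included type satisfies E_i/h_i > R on the types above it.
Rate on top 1: 0.8393. shallow corollas: 0.977 > 0.8393 → include.
Rate on top 2: 0.8946. lavender spikes: 0.57 < 0.8946 → exclude; stop.
Optimal diet: clover heads, shallow corollas — 2 of 5 types.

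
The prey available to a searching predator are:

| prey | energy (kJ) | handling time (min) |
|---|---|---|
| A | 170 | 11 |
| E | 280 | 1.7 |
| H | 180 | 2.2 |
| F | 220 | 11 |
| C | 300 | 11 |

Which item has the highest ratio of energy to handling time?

E

In descending order of E/h:
E: 280/1.7 = 165 kJ/min
H: 180/2.2 = 81.8 kJ/min
C: 300/11 = 27.3 kJ/min
F: 220/11 = 20 kJ/min
A: 170/11 = 15.5 kJ/min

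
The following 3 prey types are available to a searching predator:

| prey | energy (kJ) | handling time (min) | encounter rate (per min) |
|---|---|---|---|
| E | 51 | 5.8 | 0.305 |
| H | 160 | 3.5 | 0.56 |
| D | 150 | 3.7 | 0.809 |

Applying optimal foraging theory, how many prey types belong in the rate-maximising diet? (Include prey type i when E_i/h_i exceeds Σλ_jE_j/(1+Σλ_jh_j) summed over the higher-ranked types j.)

2

E/h in descending order: H 45.7, D 40.5, E 8.79 kJ/min. The optimal diet is the largest prefix of this list for which every included type satisfies E_i/h_i > R on the types above it.
Rate on top 1: 30.27. D: 40.5 > 30.27 → include.
Rate on top 2: 35.43. E: 8.79 < 35.43 → exclude; stop.
Optimal diet: H, D — 2 of 3 types.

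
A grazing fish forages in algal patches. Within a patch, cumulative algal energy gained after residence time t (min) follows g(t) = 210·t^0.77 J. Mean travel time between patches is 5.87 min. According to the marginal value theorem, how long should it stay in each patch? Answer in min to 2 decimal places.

19.65 min

Optimal t* satisfies g'(t*) = g(t*)/(T + t*).
g'(t) = 0.77·210·t^-0.23. Setting 0.77·210·t^-0.23 = 210·t^0.77/(5.87+t) gives 0.77(5.87+t) = t, so 0.23·t = 0.77×5.87.
t* = 0.77×5.87/0.23 = 19.65 min.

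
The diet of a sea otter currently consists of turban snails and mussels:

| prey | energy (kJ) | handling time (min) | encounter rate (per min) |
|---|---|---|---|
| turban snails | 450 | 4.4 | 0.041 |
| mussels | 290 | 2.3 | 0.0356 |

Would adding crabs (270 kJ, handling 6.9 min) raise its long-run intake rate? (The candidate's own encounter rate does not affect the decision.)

Intake rate on the current diet: R = (0.041×450 + 0.0356×290) / (1 + 0.041×4.4 + 0.0356×2.3) = 28.77/1.262 = 22.8 kJ/min.
crabs: E/h = 270/6.9 = 39.13 kJ/min.
39.13 > 22.8, so adding crabs raises the average — include it.

Yes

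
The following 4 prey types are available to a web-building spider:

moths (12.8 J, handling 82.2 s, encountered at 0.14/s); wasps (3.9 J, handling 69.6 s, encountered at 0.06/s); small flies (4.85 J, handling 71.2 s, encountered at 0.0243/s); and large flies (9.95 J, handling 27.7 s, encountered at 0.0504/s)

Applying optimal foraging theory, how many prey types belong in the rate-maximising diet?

1

E/h in descending order: large flies 0.359, moths 0.156, small flies 0.0681, wasps 0.056 J/s. The optimal diet is the largest prefix of this list for which every included type satisfies E_i/h_i > R on the types above it.
Rate on top 1: 0.2093. moths: 0.156 < 0.2093 → exclude; stop.
Optimal diet: large flies — 1 of 4 types.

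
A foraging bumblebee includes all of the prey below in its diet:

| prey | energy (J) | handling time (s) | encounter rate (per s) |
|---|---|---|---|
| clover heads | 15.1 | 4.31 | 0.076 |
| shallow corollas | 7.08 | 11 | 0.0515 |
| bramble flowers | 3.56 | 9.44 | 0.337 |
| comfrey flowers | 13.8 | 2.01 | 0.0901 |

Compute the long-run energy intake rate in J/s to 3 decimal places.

Energy encountered per unit search time: 0.076×15.1 + 0.0515×7.08 + 0.337×3.56 + 0.0901×13.8 = 3.955 J/s.
Handling time per unit search time: 0.076×4.31 + 0.0515×11 + 0.337×9.44 + 0.0901×2.01 = 4.256.
Rate = 3.955/(1 + 4.256) = 0.7525 J/s.

0.752 J/s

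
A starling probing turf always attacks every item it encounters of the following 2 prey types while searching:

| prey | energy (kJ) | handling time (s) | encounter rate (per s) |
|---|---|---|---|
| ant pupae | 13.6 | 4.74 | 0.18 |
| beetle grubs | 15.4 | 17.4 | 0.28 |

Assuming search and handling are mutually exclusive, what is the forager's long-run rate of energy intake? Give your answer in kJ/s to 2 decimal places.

1.01 kJ/s

Energy encountered per unit search time: 0.18×13.6 + 0.28×15.4 = 6.76 kJ/s.
Handling time per unit search time: 0.18×4.74 + 0.28×17.4 = 5.725.
Rate = 6.76/(1 + 5.725) = 1.005 kJ/s.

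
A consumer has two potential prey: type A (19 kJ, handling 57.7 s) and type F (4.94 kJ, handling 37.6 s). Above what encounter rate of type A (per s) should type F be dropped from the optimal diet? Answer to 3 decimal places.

At the threshold, the rate on type A alone equals the profitability of type F: λ·19/(1 + λ·57.7) = 4.94/37.6 = 0.1314.
Rearranging, λ(19 − 0.1314×57.7) = 0.1314, so λ = 0.1314/11.42 = 0.01151 per s.

0.012 per s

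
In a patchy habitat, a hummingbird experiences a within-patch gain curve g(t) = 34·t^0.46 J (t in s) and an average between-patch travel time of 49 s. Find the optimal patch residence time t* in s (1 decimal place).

41.7 s

By the marginal value theorem, leave when the instantaneous gain rate g'(t) equals the habitat-wide average g(t)/(T + t).
g'(t) = 0.46·34·t^-0.54. Setting 0.46·34·t^-0.54 = 34·t^0.46/(49+t) gives 0.46(49+t) = t, so 0.54·t = 0.46×49.
t* = 0.46×49/0.54 = 41.74 s.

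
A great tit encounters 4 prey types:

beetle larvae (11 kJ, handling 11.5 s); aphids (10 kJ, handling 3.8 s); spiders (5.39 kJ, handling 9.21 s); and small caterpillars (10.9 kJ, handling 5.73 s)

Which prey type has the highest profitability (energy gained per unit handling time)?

aphids

In descending order of E/h:
aphids: 10/3.8 = 2.63 kJ/s
small caterpillars: 10.9/5.73 = 1.9 kJ/s
beetle larvae: 11/11.5 = 0.957 kJ/s
spiders: 5.39/9.21 = 0.585 kJ/s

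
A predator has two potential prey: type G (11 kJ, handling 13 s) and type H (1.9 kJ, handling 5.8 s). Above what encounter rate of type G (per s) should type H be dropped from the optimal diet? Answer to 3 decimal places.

0.049 per s

Drop type H once their profitability E₂/h₂ falls below the rate achievable on type G alone: E₂/h₂ = λE₁/(1 + λh₁).
Solve for λ: λE₁h₂ = E₂(1 + λh₁) → λ(E₁h₂ − E₂h₁) = E₂ → λ = E₂/(E₁h₂ − E₂h₁).
λ = 1.9/(11×5.8 − 1.9×13) = 1.9/39.1 = 0.04859 per s.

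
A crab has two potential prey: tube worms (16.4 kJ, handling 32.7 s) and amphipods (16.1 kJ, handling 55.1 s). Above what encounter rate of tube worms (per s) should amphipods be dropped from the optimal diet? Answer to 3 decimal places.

0.043 per s

At the threshold, the rate on tube worms alone equals the profitability of amphipods: λ·16.4/(1 + λ·32.7) = 16.1/55.1 = 0.2922.
Rearranging, λ(16.4 − 0.2922×32.7) = 0.2922, so λ = 0.2922/6.845 = 0.04269 per s.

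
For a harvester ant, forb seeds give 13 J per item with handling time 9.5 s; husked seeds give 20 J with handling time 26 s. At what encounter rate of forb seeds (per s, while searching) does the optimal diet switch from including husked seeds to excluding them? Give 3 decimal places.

0.135 per s

The zero-one rule: include husked seeds iff E₂/h₂ > λE₁/(1+λh₁). Equality gives the switch point.
λE₁h₂ = E₂ + λE₂h₁ ⇒ λ = E₂/(E₁h₂ − E₂h₁) = 20/(338 − 190) = 0.1351 per s.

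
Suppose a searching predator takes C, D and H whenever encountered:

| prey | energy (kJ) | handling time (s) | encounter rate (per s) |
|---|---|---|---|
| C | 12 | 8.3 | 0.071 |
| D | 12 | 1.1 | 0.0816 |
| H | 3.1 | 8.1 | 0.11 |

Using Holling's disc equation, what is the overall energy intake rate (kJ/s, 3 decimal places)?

Energy encountered per unit search time: 0.071×12 + 0.0816×12 + 0.11×3.1 = 2.172 kJ/s.
Handling time per unit search time: 0.071×8.3 + 0.0816×1.1 + 0.11×8.1 = 1.57.
Rate = 2.172/(1 + 1.57) = 0.8452 kJ/s.

0.845 kJ/s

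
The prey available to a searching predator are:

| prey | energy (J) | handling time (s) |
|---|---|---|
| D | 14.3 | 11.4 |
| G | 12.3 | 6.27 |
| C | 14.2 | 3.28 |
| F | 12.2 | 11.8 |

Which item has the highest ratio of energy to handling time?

Profitability E/h (J/s): D = 14.3/11.4 = 1.25, G = 12.3/6.27 = 1.96, C = 14.2/3.28 = 4.33, F = 12.2/11.8 = 1.03.
Ranked: C > G > D > F.

C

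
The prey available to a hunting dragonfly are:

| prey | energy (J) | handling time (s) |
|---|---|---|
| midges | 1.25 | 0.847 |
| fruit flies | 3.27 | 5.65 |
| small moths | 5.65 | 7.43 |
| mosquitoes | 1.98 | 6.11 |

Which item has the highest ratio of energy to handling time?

Profitability E/h (J/s): midges = 1.25/0.847 = 1.48, fruit flies = 3.27/5.65 = 0.579, small moths = 5.65/7.43 = 0.76, mosquitoes = 1.98/6.11 = 0.324.
Ranked: midges > small moths > fruit flies > mosquitoes.

midges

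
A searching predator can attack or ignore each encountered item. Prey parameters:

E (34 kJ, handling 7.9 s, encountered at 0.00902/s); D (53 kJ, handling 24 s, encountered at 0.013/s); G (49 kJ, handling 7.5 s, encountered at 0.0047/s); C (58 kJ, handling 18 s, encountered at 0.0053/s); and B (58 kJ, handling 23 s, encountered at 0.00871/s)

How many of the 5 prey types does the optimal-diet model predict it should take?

E/h in descending order: G 6.53, E 4.3, C 3.22, B 2.52, D 2.21 kJ/s. The optimal diet is the largest prefix of this list for which every included type satisfies E_i/h_i > R on the types above it.
Rate on top 1: 0.2225. E: 4.3 > 0.2225 → include.
Rate on top 2: 0.4853. C: 3.22 > 0.4853 → include.
Rate on top 3: 0.7025. B: 2.52 > 0.7025 → include.
Rate on top 4: 0.9624. D: 2.21 > 0.9624 → include.
Optimal diet: G, E, C, B, D — 5 of 5 types.

5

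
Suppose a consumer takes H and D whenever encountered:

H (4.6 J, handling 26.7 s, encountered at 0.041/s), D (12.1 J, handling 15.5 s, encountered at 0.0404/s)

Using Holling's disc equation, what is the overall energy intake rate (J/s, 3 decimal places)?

0.249 J/s

R = (0.041×4.6 + 0.0404×12.1) / (1 + 0.041×26.7 + 0.0404×15.5) = 0.6774/2.721 = 0.249 J/s.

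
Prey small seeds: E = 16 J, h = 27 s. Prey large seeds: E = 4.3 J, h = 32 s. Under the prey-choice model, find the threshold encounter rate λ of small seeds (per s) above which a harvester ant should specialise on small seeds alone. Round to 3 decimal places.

Drop large seeds once their profitability E₂/h₂ falls below the rate achievable on small seeds alone: E₂/h₂ = λE₁/(1 + λh₁).
Solve for λ: λE₁h₂ = E₂(1 + λh₁) → λ(E₁h₂ − E₂h₁) = E₂ → λ = E₂/(E₁h₂ − E₂h₁).
λ = 4.3/(16×32 − 4.3×27) = 4.3/395.9 = 0.01086 per s.

0.011 per s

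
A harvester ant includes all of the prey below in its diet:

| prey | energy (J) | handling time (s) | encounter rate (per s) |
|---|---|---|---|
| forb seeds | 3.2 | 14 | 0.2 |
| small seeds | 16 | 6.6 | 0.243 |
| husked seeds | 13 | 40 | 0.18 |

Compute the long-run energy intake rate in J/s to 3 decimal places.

Energy encountered per unit search time: 0.2×3.2 + 0.243×16 + 0.18×13 = 6.868 J/s.
Handling time per unit search time: 0.2×14 + 0.243×6.6 + 0.18×40 = 11.6.
Rate = 6.868/(1 + 11.6) = 0.5449 J/s.

0.545 J/s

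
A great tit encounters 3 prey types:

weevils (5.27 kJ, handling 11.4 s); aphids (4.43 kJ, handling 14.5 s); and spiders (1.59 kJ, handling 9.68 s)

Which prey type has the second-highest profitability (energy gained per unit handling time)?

Profitability E/h (kJ/s): weevils = 5.27/11.4 = 0.462, aphids = 4.43/14.5 = 0.306, spiders = 1.59/9.68 = 0.164.
Ranked: weevils > aphids > spiders.

aphids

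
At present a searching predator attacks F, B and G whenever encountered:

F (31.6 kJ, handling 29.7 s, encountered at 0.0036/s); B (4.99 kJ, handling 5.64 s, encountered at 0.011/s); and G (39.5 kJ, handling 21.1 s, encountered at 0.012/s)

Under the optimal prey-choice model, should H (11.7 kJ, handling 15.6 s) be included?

Yes

Intake rate on the current diet: R = (0.0036×31.6 + 0.011×4.99 + 0.012×39.5) / (1 + 0.0036×29.7 + 0.011×5.64 + 0.012×21.1) = 0.6427/1.422 = 0.4519 kJ/s.
H: E/h = 11.7/15.6 = 0.75 kJ/s.
Since 0.75 > R, including H increases the long-run rate.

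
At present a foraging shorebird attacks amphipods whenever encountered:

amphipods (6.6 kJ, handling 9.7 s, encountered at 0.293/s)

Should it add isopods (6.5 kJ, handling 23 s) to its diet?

No

Intake rate on the current diet: R = (0.293×6.6) / (1 + 0.293×9.7) = 1.934/3.842 = 0.5033 kJ/s.
isopods: E/h = 6.5/23 = 0.2826 kJ/s.
Since 0.2826 < R, time spent handling isopods is better spent searching.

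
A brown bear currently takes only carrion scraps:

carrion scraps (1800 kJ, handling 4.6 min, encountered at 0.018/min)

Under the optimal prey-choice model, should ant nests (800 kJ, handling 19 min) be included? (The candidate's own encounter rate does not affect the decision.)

Yes

Intake rate on the current diet: R = (0.018×1800) / (1 + 0.018×4.6) = 32.4/1.083 = 29.92 kJ/min.
ant nests: E/h = 800/19 = 42.11 kJ/min.
42.11 > 29.92, so adding ant nests raises the average — include it.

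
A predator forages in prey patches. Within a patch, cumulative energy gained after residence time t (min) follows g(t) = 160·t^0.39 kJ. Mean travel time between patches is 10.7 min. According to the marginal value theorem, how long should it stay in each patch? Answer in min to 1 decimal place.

Optimal t* satisfies g'(t*) = g(t*)/(T + t*).
g'(t) = 0.39·160·t^-0.61. Setting 0.39·160·t^-0.61 = 160·t^0.39/(10.7+t) gives 0.39(10.7+t) = t, so 0.61·t = 0.39×10.7.
t* = 0.39×10.7/0.61 = 6.841 min.

6.8 min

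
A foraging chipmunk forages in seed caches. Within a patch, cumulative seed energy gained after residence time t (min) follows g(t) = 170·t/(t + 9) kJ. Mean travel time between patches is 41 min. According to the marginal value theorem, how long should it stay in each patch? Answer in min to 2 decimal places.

Optimal t* satisfies g'(t*) = g(t*)/(T + t*).
g'(t) = 170·9/(t + 9)². Setting 170·9/(t+9)² = 170t/[(t+9)(41+t)] gives 9(41+t) = t(t+9), so t² = 9×41 = 369.
t* = √369 = 19.21 min.

19.21 min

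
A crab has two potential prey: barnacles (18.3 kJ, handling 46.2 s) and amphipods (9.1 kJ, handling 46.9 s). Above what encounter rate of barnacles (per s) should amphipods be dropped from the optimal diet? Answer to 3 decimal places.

0.021 per s

The zero-one rule: include amphipods iff E₂/h₂ > λE₁/(1+λh₁). Equality gives the switch point.
λE₁h₂ = E₂ + λE₂h₁ ⇒ λ = E₂/(E₁h₂ − E₂h₁) = 9.1/(858.3 − 420.4) = 0.02078 per s.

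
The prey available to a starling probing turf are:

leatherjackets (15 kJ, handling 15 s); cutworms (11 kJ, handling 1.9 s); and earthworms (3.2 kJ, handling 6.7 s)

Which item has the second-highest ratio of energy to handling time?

leatherjackets

Profitability E/h (kJ/s): leatherjackets = 15/15 = 1, cutworms = 11/1.9 = 5.79, earthworms = 3.2/6.7 = 0.478.
Ranked: cutworms > leatherjackets > earthworms.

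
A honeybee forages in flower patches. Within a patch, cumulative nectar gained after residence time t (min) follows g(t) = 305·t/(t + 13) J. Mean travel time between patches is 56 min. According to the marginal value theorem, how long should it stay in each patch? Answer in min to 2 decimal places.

Optimal t* satisfies g'(t*) = g(t*)/(T + t*).
g'(t) = 305·13/(t + 13)². Setting 305·13/(t+13)² = 305t/[(t+13)(56+t)] gives 13(56+t) = t(t+13), so t² = 13×56 = 728.
t* = √728 = 26.98 min.

26.98 min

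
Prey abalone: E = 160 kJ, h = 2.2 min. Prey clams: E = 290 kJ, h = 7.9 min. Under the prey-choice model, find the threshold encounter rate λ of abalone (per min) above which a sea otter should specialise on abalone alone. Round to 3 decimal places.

0.463 per min

At the threshold, the rate on abalone alone equals the profitability of clams: λ·160/(1 + λ·2.2) = 290/7.9 = 36.71.
Rearranging, λ(160 − 36.71×2.2) = 36.71, so λ = 36.71/79.24 = 0.4633 per min.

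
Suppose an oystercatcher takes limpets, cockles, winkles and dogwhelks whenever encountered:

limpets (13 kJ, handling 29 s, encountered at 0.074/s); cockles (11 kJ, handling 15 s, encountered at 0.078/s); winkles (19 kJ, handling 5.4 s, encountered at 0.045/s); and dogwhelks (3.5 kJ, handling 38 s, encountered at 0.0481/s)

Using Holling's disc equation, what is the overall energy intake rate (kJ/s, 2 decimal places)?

0.45 kJ/s

R = Σλ_iE_i / (1 + Σλ_ih_i)
Numerator: 0.074×13 + 0.078×11 + 0.045×19 + 0.0481×3.5 = 2.843
Denominator: 1 + 0.074×29 + 0.078×15 + 0.045×5.4 + 0.0481×38 = 6.387
R = 2.843/6.387 = 0.4452 kJ/s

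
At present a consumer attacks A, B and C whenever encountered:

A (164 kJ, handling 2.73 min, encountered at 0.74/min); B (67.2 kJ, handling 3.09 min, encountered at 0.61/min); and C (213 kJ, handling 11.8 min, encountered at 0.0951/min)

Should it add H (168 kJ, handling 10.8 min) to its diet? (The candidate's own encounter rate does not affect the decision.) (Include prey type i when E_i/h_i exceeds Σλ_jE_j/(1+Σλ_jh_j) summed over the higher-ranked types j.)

Current rate: (0.74×164 + 0.61×67.2 + 0.0951×213)/(1 + 0.74×2.73 + 0.61×3.09 + 0.0951×11.8) = 30.3 kJ/min.
H: E/h = 168/10.8 = 15.56 kJ/min.
15.56 < 30.3, so adding H would lower the average — exclude it.

No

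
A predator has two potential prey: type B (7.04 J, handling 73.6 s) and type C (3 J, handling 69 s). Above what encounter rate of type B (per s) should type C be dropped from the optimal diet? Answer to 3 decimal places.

0.011 per s

At the threshold, the rate on type B alone equals the profitability of type C: λ·7.04/(1 + λ·73.6) = 3/69 = 0.04348.
Rearranging, λ(7.04 − 0.04348×73.6) = 0.04348, so λ = 0.04348/3.84 = 0.01132 per s.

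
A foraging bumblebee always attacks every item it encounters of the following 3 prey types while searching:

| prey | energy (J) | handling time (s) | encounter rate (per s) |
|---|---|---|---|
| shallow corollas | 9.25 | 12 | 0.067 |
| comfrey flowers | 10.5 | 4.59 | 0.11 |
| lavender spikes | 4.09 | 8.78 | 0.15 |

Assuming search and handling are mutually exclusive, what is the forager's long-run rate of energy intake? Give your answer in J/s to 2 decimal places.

0.66 J/s

R = Σλ_iE_i / (1 + Σλ_ih_i)
Numerator: 0.067×9.25 + 0.11×10.5 + 0.15×4.09 = 2.388
Denominator: 1 + 0.067×12 + 0.11×4.59 + 0.15×8.78 = 3.626
R = 2.388/3.626 = 0.6587 J/s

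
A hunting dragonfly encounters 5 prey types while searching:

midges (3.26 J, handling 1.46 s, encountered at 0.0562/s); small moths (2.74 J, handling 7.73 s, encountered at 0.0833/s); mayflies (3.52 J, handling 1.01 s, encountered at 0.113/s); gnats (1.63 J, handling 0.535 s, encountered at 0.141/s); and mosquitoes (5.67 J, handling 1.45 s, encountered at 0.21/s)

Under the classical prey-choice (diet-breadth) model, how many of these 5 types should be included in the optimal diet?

Rank by E/h (J/s): mosquitoes 3.91, mayflies 3.49, gnats 3.05, midges 2.23, small moths 0.354. Include each in turn until the next type's E/h falls below the running intake rate.
Rate on top 1: 0.9128. mayflies: 3.49 > 0.9128 → include.
Rate on top 2: 1.12. gnats: 3.05 > 1.12 → include.
Rate on top 3: 1.217. midges: 2.23 > 1.217 → include.
Rate on top 4: 1.27. small moths: 0.354 < 1.27 → exclude; stop.
Optimal diet: mosquitoes, mayflies, gnats, midges — 4 of 5 types.

4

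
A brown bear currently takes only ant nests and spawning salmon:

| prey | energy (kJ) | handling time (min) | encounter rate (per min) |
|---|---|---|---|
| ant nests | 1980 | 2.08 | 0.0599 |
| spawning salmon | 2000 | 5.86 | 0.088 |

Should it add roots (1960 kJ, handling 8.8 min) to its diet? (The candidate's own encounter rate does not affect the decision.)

Yes

On ant nests and spawning salmon alone, R = ΣλE/(1+Σλh) = 294.6/1.64 = 179.6 kJ/min.
Profitability of roots: 1960/8.8 = 222.7 kJ/min.
222.7 > 179.6, so adding roots raises the average — include it.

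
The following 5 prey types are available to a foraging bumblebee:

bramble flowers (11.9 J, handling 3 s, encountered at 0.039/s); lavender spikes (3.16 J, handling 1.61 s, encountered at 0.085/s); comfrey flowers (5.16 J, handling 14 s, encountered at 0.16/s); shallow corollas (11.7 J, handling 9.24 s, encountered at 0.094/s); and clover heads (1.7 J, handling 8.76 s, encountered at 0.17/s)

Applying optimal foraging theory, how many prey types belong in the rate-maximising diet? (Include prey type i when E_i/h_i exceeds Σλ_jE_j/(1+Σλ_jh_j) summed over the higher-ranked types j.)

Profitabilities (E/h, J/s): bramble flowers 3.97, lavender spikes 1.96, shallow corollas 1.27, comfrey flowers 0.369, clover heads 0.194. Add prey in this order while the next type's profitability exceeds the intake rate on those already taken.
Rate on top 1: 0.4155. lavender spikes: 1.96 > 0.4155 → include.
Rate on top 2: 0.5844. shallow corollas: 1.27 > 0.5844 → include.
Rate on top 3: 0.8634. comfrey flowers: 0.369 < 0.8634 → exclude; stop.
Optimal diet: bramble flowers, lavender spikes, shallow corollas — 3 of 5 types.

3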